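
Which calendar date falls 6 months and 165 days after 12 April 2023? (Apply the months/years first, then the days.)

Adding 6 months and 165 days from April 12, 2023: first the month/year part, then the days.
month 4 + 6 = 10 → October 2023.
Day 12 is valid in October, giving October 12, 2023.
Now add 165 days from October 12, 2023.
October has 31 days, so 31 − 12 = 19 days remain after October 12, 2023; 165 − 19 = 146 left.
November 2023 has 30 days: 146 − 30 = 116 left.
December 2023 has 31 days: 116 − 31 = 85 left.
January 2024 has 31 days: 85 − 31 = 54 left.
February 2024 has 29 days (2024 is a leap year): 54 − 29 = 25 left.
25 days into March 2024 → March 25, 2024.

March 25, 2024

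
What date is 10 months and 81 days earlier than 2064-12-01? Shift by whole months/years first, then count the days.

Going back 10 months and 81 days from December 1, 2064: first the month/year part, then the days.
month 12 − 10 = 2 → February 2064.
Day 1 is valid in February, giving February 1, 2064.
Now subtract 81 days from February 1, 2064.
Going back 1 day from February 1, 2064 reaches the end of the previous month; 81 − 1 = 80 left.
January 2064 has 31 days: 80 − 31 = 49 left.
December 2063 has 31 days: 49 − 31 = 18 left.
November 2063 has 30 days; 30 − 18 = 12 → November 12, 2063.

November 12, 2063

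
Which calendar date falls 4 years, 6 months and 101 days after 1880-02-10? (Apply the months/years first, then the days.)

November 19, 1884

Adding 4 years, 6 months and 101 days from February 10, 1880: first the month/year part, then the days.
+4 years → 1884; month 2 + 6 = 8 → August 1884.
Day 10 is valid in August, giving August 10, 1884.
Now add 101 days from August 10, 1884.
August has 31 days, so 31 − 10 = 21 days remain after August 10, 1884; 101 − 21 = 80 left.
September 1884 has 30 days: 80 − 30 = 50 left.
October 1884 has 31 days: 50 − 31 = 19 left.
19 days into November 1884 → November 19, 1884.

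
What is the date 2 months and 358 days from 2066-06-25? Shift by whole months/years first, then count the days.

Counting forward 2 months and 358 days from June 25, 2066: first the month/year part, then the days.
month 6 + 2 = 8 → August 2066.
Day 25 is valid in August, giving August 25, 2066.
Now add 358 days from August 25, 2066.
August has 31 days, so 31 − 25 = 6 days remain after August 25, 2066; 358 − 6 = 352 left.
September 2066 has 30 days: 352 − 30 = 322 left.
October 2066 has 31 days: 322 − 31 = 291 left.
November 2066 has 30 days: 291 − 30 = 261 left.
December 2066 has 31 days: 261 − 31 = 230 left.
January 2067 has 31 days: 230 − 31 = 199 left.
February 2067 has 28 days (2067 is not a leap year): 199 − 28 = 171 left.
March 2067 has 31 days: 171 − 31 = 140 left.
April 2067 has 30 days: 140 − 30 = 110 left.
May 2067 has 31 days: 110 − 31 = 79 left.
June 2067 has 30 days: 79 − 30 = 49 left.
July 2067 has 31 days: 49 − 31 = 18 left.
18 days into August 2067 → August 18, 2067.

August 18, 2067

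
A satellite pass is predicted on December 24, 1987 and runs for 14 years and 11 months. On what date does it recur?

Adding 14 years and 11 months from December 24, 1987.
+14 years → 2001; month 12 + 11 = 23, which is month 11 of year 2002 → November 2002.
Day 24 is valid in November, giving November 24, 2002.

November 24, 2002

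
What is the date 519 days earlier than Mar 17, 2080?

Going back 519 days from March 17, 2080.
Going back 17 days from March 17, 2080 reaches the end of the previous month; 519 − 17 = 502 left.
February 2080 has 29 days (2080 is a leap year): 502 − 29 = 473 left.
January 2080 has 31 days: 473 − 31 = 442 left.
December 2079 has 31 days: 442 − 31 = 411 left.
November 2079 has 30 days: 411 − 30 = 381 left.
October 2079 has 31 days: 381 − 31 = 350 left.
September 2079 has 30 days: 350 − 30 = 320 left.
August 2079 has 31 days: 320 − 31 = 289 left.
July 2079 has 31 days: 289 − 31 = 258 left.
June 2079 has 30 days: 258 − 30 = 228 left.
May 2079 has 31 days: 228 − 31 = 197 left.
April 2079 has 30 days: 197 − 30 = 167 left.
March 2079 has 31 days: 167 − 31 = 136 left.
February 2079 has 28 days (2079 is not a leap year): 136 − 28 = 108 left.
January 2079 has 31 days: 108 − 31 = 77 left.
December 2078 has 31 days: 77 − 31 = 46 left.
November 2078 has 30 days: 46 − 30 = 16 left.
October 2078 has 31 days; 31 − 16 = 15 → October 15, 2078.

October 15, 2078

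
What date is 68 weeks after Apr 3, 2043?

July 22, 2044

Adding 68 weeks = 476 days from April 3, 2043.
April has 30 days, so 30 − 3 = 27 days remain after April 3, 2043; 476 − 27 = 449 left.
May 2043 has 31 days: 449 − 31 = 418 left.
June 2043 has 30 days: 418 − 30 = 388 left.
July 2043 has 31 days: 388 − 31 = 357 left.
August 2043 has 31 days: 357 − 31 = 326 left.
September 2043 has 30 days: 326 − 30 = 296 left.
October 2043 has 31 days: 296 − 31 = 265 left.
November 2043 has 30 days: 265 − 30 = 235 left.
December 2043 has 31 days: 235 − 31 = 204 left.
January 2044 has 31 days: 204 − 31 = 173 left.
February 2044 has 29 days (2044 is a leap year): 173 − 29 = 144 left.
March 2044 has 31 days: 144 − 31 = 113 left.
April 2044 has 30 days: 113 − 30 = 83 left.
May 2044 has 31 days: 83 − 31 = 52 left.
June 2044 has 30 days: 52 − 30 = 22 left.
22 days into July 2044 → July 22, 2044.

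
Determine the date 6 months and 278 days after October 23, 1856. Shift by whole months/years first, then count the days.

Adding 6 months and 278 days from October 23, 1856: first the month/year part, then the days.
month 10 + 6 = 16, which is month 4 of year 1857 → April 1857.
Day 23 is valid in April, giving April 23, 1857.
Now add 278 days from April 23, 1857.
April has 30 days, so 30 − 23 = 7 days remain after April 23, 1857; 278 − 7 = 271 left.
May 1857 has 31 days: 271 − 31 = 240 left.
June 1857 has 30 days: 240 − 30 = 210 left.
July 1857 has 31 days: 210 − 31 = 179 left.
August 1857 has 31 days: 179 − 31 = 148 left.
September 1857 has 30 days: 148 − 30 = 118 left.
October 1857 has 31 days: 118 − 31 = 87 left.
November 1857 has 30 days: 87 − 30 = 57 left.
December 1857 has 31 days: 57 − 31 = 26 left.
26 days into January 1858 → January 26, 1858.

January 26, 1858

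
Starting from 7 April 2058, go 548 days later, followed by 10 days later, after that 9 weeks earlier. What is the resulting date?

Advancing 548 days from April 7, 2058:
April has 30 days, so 30 − 7 = 23 days remain after April 7, 2058; 548 − 23 = 525 left.
May 2058 has 31 days: 525 − 31 = 494 left.
June 2058 has 30 days: 494 − 30 = 464 left.
July 2058 has 31 days: 464 − 31 = 433 left.
August 2058 has 31 days: 433 − 31 = 402 left.
September 2058 has 30 days: 402 − 30 = 372 left.
October 2058 has 31 days: 372 − 31 = 341 left.
November 2058 has 30 days: 341 − 30 = 311 left.
December 2058 has 31 days: 311 − 31 = 280 left.
January 2059 has 31 days: 280 − 31 = 249 left.
February 2059 has 28 days (2059 is not a leap year): 249 − 28 = 221 left.
March 2059 has 31 days: 221 − 31 = 190 left.
April 2059 has 30 days: 190 − 30 = 160 left.
May 2059 has 31 days: 160 − 31 = 129 left.
June 2059 has 30 days: 129 − 30 = 99 left.
July 2059 has 31 days: 99 − 31 = 68 left.
August 2059 has 31 days: 68 − 31 = 37 left.
September 2059 has 30 days: 37 − 30 = 7 left.
7 days into October 2059 → October 7, 2059.
Advancing 10 days from October 7, 2059:
October has 31 days; 7 + 10 = 17, still in October.
Going back 9 weeks (= 63 days) from October 17, 2059:
Going back 17 days from October 17, 2059 reaches the end of the previous month; 63 − 17 = 46 left.
September 2059 has 30 days: 46 − 30 = 16 left.
August 2059 has 31 days; 31 − 16 = 15 → August 15, 2059.

August 15, 2059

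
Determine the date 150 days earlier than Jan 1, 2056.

August 4, 2055

Going back 150 days from January 1, 2056.
Going back 1 day from January 1, 2056 reaches the end of the previous month; 150 − 1 = 149 left.
December 2055 has 31 days: 149 − 31 = 118 left.
November 2055 has 30 days: 118 − 30 = 88 left.
October 2055 has 31 days: 88 − 31 = 57 left.
September 2055 has 30 days: 57 − 30 = 27 left.
August 2055 has 31 days; 31 − 27 = 4 → August 4, 2055.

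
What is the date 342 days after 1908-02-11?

Advancing 342 days from February 11, 1908.
February has 29 days, so 29 − 11 = 18 days remain after February 11, 1908; 342 − 18 = 324 left.
March 1908 has 31 days: 324 − 31 = 293 left.
April 1908 has 30 days: 293 − 30 = 263 left.
May 1908 has 31 days: 263 − 31 = 232 left.
June 1908 has 30 days: 232 − 30 = 202 left.
July 1908 has 31 days: 202 − 31 = 171 left.
August 1908 has 31 days: 171 − 31 = 140 left.
September 1908 has 30 days: 140 − 30 = 110 left.
October 1908 has 31 days: 110 − 31 = 79 left.
November 1908 has 30 days: 79 − 30 = 49 left.
December 1908 has 31 days: 49 − 31 = 18 left.
18 days into January 1909 → January 18, 1909.

January 18, 1909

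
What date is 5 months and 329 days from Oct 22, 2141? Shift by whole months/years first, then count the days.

Counting forward 5 months and 329 days from October 22, 2141: first the month/year part, then the days.
month 10 + 5 = 15, which is month 3 of year 2142 → March 2142.
Day 22 is valid in March, giving March 22, 2142.
Now add 329 days from March 22, 2142.
March has 31 days, so 31 − 22 = 9 days remain after March 22, 2142; 329 − 9 = 320 left.
April 2142 has 30 days: 320 − 30 = 290 left.
May 2142 has 31 days: 290 − 31 = 259 left.
June 2142 has 30 days: 259 − 30 = 229 left.
July 2142 has 31 days: 229 − 31 = 198 left.
August 2142 has 31 days: 198 − 31 = 167 left.
September 2142 has 30 days: 167 − 30 = 137 left.
October 2142 has 31 days: 137 − 31 = 106 left.
November 2142 has 30 days: 106 − 30 = 76 left.
December 2142 has 31 days: 76 − 31 = 45 left.
January 2143 has 31 days: 45 − 31 = 14 left.
14 days into February 2143 → February 14, 2143.

February 14, 2143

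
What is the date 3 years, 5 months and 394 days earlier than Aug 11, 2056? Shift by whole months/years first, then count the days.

February 11, 2052

Going back 3 years, 5 months and 394 days from August 11, 2056: first the month/year part, then the days.
-3 years → 2053; month 8 − 5 = 3 → March 2053.
Day 11 is valid in March, giving March 11, 2053.
Now subtract 394 days from March 11, 2053.
Going back 11 days from March 11, 2053 reaches the end of the previous month; 394 − 11 = 383 left.
February 2053 has 28 days (2053 is not a leap year): 383 − 28 = 355 left.
January 2053 has 31 days: 355 − 31 = 324 left.
December 2052 has 31 days: 324 − 31 = 293 left.
November 2052 has 30 days: 293 − 30 = 263 left.
October 2052 has 31 days: 263 − 31 = 232 left.
September 2052 has 30 days: 232 − 30 = 202 left.
August 2052 has 31 days: 202 − 31 = 171 left.
July 2052 has 31 days: 171 − 31 = 140 left.
June 2052 has 30 days: 140 − 30 = 110 left.
May 2052 has 31 days: 110 − 31 = 79 left.
April 2052 has 30 days: 79 − 30 = 49 left.
March 2052 has 31 days: 49 − 31 = 18 left.
February 2052 has 29 days; 29 − 18 = 11 → February 11, 2052.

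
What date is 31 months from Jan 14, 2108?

August 14, 2110

Counting forward 31 months from January 14, 2108.
month 1 + 31 = 32, which is month 8 of year 2110 → August 2110.
Day 14 is valid in August, giving August 14, 2110.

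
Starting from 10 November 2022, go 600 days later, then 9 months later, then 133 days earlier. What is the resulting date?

November 20, 2024

Adding 600 days from November 10, 2022:
November has 30 days, so 30 − 10 = 20 days remain after November 10, 2022; 600 − 20 = 580 left.
December 2022 has 31 days: 580 − 31 = 549 left.
January 2023 has 31 days: 549 − 31 = 518 left.
February 2023 has 28 days (2023 is not a leap year): 518 − 28 = 490 left.
March 2023 has 31 days: 490 − 31 = 459 left.
April 2023 has 30 days: 459 − 30 = 429 left.
May 2023 has 31 days: 429 − 31 = 398 left.
June 2023 has 30 days: 398 − 30 = 368 left.
July 2023 has 31 days: 368 − 31 = 337 left.
August 2023 has 31 days: 337 − 31 = 306 left.
September 2023 has 30 days: 306 − 30 = 276 left.
October 2023 has 31 days: 276 − 31 = 245 left.
November 2023 has 30 days: 245 − 30 = 215 left.
December 2023 has 31 days: 215 − 31 = 184 left.
January 2024 has 31 days: 184 − 31 = 153 left.
February 2024 has 29 days (2024 is a leap year): 153 − 29 = 124 left.
March 2024 has 31 days: 124 − 31 = 93 left.
April 2024 has 30 days: 93 − 30 = 63 left.
May 2024 has 31 days: 63 − 31 = 32 left.
June 2024 has 30 days: 32 − 30 = 2 left.
2 days into July 2024 → July 2, 2024.
Adding 9 months from July 2, 2024:
month 7 + 9 = 16, which is month 4 of year 2025 → April 2025.
Day 2 is valid in April, giving April 2, 2025.
Going back 133 days from April 2, 2025:
Going back 2 days from April 2, 2025 reaches the end of the previous month; 133 − 2 = 131 left.
March 2025 has 31 days: 131 − 31 = 100 left.
February 2025 has 28 days (2025 is not a leap year): 100 − 28 = 72 left.
January 2025 has 31 days: 72 − 31 = 41 left.
December 2024 has 31 days: 41 − 31 = 10 left.
November 2024 has 30 days; 30 − 10 = 20 → November 20, 2024.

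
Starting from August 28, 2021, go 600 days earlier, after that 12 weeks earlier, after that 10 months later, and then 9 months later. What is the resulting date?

Going back 600 days from August 28, 2021:
Going back 28 days from August 28, 2021 reaches the end of the previous month; 600 − 28 = 572 left.
July 2021 has 31 days: 572 − 31 = 541 left.
June 2021 has 30 days: 541 − 30 = 511 left.
May 2021 has 31 days: 511 − 31 = 480 left.
April 2021 has 30 days: 480 − 30 = 450 left.
March 2021 has 31 days: 450 − 31 = 419 left.
February 2021 has 28 days (2021 is not a leap year): 419 − 28 = 391 left.
January 2021 has 31 days: 391 − 31 = 360 left.
December 2020 has 31 days: 360 − 31 = 329 left.
November 2020 has 30 days: 329 − 30 = 299 left.
October 2020 has 31 days: 299 − 31 = 268 left.
September 2020 has 30 days: 268 − 30 = 238 left.
August 2020 has 31 days: 238 − 31 = 207 left.
July 2020 has 31 days: 207 − 31 = 176 left.
June 2020 has 30 days: 176 − 30 = 146 left.
May 2020 has 31 days: 146 − 31 = 115 left.
April 2020 has 30 days: 115 − 30 = 85 left.
March 2020 has 31 days: 85 − 31 = 54 left.
February 2020 has 29 days (2020 is a leap year): 54 − 29 = 25 left.
January 2020 has 31 days; 31 − 25 = 6 → January 6, 2020.
Counting back 12 weeks (= 84 days) from January 6, 2020:
Going back 6 days from January 6, 2020 reaches the end of the previous month; 84 − 6 = 78 left.
December 2019 has 31 days: 78 − 31 = 47 left.
November 2019 has 30 days: 47 − 30 = 17 left.
October 2019 has 31 days; 31 − 17 = 14 → October 14, 2019.
Advancing 10 months from October 14, 2019:
month 10 + 10 = 20, which is month 8 of year 2020 → August 2020.
Day 14 is valid in August, giving August 14, 2020.
Counting forward 9 months from August 14, 2020:
month 8 + 9 = 17, which is month 5 of year 2021 → May 2021.
Day 14 is valid in May, giving May 14, 2021.

May 14, 2021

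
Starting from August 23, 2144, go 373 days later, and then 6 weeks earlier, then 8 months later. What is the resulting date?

Advancing 373 days from August 23, 2144:
August has 31 days, so 31 − 23 = 8 days remain after August 23, 2144; 373 − 8 = 365 left.
September 2144 has 30 days: 365 − 30 = 335 left.
October 2144 has 31 days: 335 − 31 = 304 left.
November 2144 has 30 days: 304 − 30 = 274 left.
December 2144 has 31 days: 274 − 31 = 243 left.
January 2145 has 31 days: 243 − 31 = 212 left.
February 2145 has 28 days (2145 is not a leap year): 212 − 28 = 184 left.
March 2145 has 31 days: 184 − 31 = 153 left.
April 2145 has 30 days: 153 − 30 = 123 left.
May 2145 has 31 days: 123 − 31 = 92 left.
June 2145 has 30 days: 92 − 30 = 62 left.
July 2145 has 31 days: 62 − 31 = 31 left.
31 days into August 2145 → August 31, 2145.
Subtracting 6 weeks (= 42 days) from August 31, 2145:
Going back 31 days from August 31, 2145 reaches the end of the previous month; 42 − 31 = 11 left.
July 2145 has 31 days; 31 − 11 = 20 → July 20, 2145.
Counting forward 8 months from July 20, 2145:
month 7 + 8 = 15, which is month 3 of year 2146 → March 2146.
Day 20 is valid in March, giving March 20, 2146.

March 20, 2146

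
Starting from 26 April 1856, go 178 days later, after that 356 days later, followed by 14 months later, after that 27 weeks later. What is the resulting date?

Adding 178 days from April 26, 1856:
April has 30 days, so 30 − 26 = 4 days remain after April 26, 1856; 178 − 4 = 174 left.
May 1856 has 31 days: 174 − 31 = 143 left.
June 1856 has 30 days: 143 − 30 = 113 left.
July 1856 has 31 days: 113 − 31 = 82 left.
August 1856 has 31 days: 82 − 31 = 51 left.
September 1856 has 30 days: 51 − 30 = 21 left.
21 days into October 1856 → October 21, 1856.
Counting forward 356 days from October 21, 1856:
October has 31 days, so 31 − 21 = 10 days remain after October 21, 1856; 356 − 10 = 346 left.
November 1856 has 30 days: 346 − 30 = 316 left.
December 1856 has 31 days: 316 − 31 = 285 left.
January 1857 has 31 days: 285 − 31 = 254 left.
February 1857 has 28 days (1857 is not a leap year): 254 − 28 = 226 left.
March 1857 has 31 days: 226 − 31 = 195 left.
April 1857 has 30 days: 195 − 30 = 165 left.
May 1857 has 31 days: 165 − 31 = 134 left.
June 1857 has 30 days: 134 − 30 = 104 left.
July 1857 has 31 days: 104 − 31 = 73 left.
August 1857 has 31 days: 73 − 31 = 42 left.
September 1857 has 30 days: 42 − 30 = 12 left.
12 days into October 1857 → October 12, 1857.
Adding 14 months from October 12, 1857:
month 10 + 14 = 24, which is month 12 of year 1858 → December 1858.
Day 12 is valid in December, giving December 12, 1858.
Counting forward 27 weeks (= 189 days) from December 12, 1858:
December has 31 days, so 31 − 12 = 19 days remain after December 12, 1858; 189 − 19 = 170 left.
January 1859 has 31 days: 170 − 31 = 139 left.
February 1859 has 28 days (1859 is not a leap year): 139 − 28 = 111 left.
March 1859 has 31 days: 111 − 31 = 80 left.
April 1859 has 30 days: 80 − 30 = 50 left.
May 1859 has 31 days: 50 − 31 = 19 left.
19 days into June 1859 → June 19, 1859.

June 19, 1859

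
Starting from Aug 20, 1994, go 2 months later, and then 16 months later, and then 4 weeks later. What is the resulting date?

Advancing 2 months from August 20, 1994:
month 8 + 2 = 10 → October 1994.
Day 20 is valid in October, giving October 20, 1994.
Counting forward 16 months from October 20, 1994:
month 10 + 16 = 26, which is month 2 of year 1996 → February 1996.
Day 20 is valid in February, giving February 20, 1996.
Counting forward 4 weeks (= 28 days) from February 20, 1996:
February has 29 days, so 29 − 20 = 9 days remain after February 20, 1996; 28 − 9 = 19 left.
19 days into March 1996 → March 19, 1996.

March 19, 1996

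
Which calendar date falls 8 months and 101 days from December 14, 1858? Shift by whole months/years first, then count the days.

November 23, 1859

Counting forward 8 months and 101 days from December 14, 1858: first the month/year part, then the days.
month 12 + 8 = 20, which is month 8 of year 1859 → August 1859.
Day 14 is valid in August, giving August 14, 1859.
Now add 101 days from August 14, 1859.
August has 31 days, so 31 − 14 = 17 days remain after August 14, 1859; 101 − 17 = 84 left.
September 1859 has 30 days: 84 − 30 = 54 left.
October 1859 has 31 days: 54 − 31 = 23 left.
23 days into November 1859 → November 23, 1859.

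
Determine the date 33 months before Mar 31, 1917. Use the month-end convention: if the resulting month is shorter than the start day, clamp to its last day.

June 30, 1914

Counting back 33 months from March 31, 1917.
month 3 − 33 = -30, which is month 6 of year 1914 → June 1914.
June 1914 has only 30 days and the start was day 31, so the date clamps to June 30, 1914.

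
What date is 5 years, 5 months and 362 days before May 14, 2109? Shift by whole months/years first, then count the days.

December 17, 2102

Counting back 5 years, 5 months and 362 days from May 14, 2109: first the month/year part, then the days.
-5 years → 2104; month 5 − 5 = 0, which is month 12 of year 2103 → December 2103.
Day 14 is valid in December, giving December 14, 2103.
Now subtract 362 days from December 14, 2103.
Going back 14 days from December 14, 2103 reaches the end of the previous month; 362 − 14 = 348 left.
November 2103 has 30 days: 348 − 30 = 318 left.
October 2103 has 31 days: 318 − 31 = 287 left.
September 2103 has 30 days: 287 − 30 = 257 left.
August 2103 has 31 days: 257 − 31 = 226 left.
July 2103 has 31 days: 226 − 31 = 195 left.
June 2103 has 30 days: 195 − 30 = 165 left.
May 2103 has 31 days: 165 − 31 = 134 left.
April 2103 has 30 days: 134 − 30 = 104 left.
March 2103 has 31 days: 104 − 31 = 73 left.
February 2103 has 28 days (2103 is not a leap year): 73 − 28 = 45 left.
January 2103 has 31 days: 45 − 31 = 14 left.
December 2102 has 31 days; 31 − 14 = 17 → December 17, 2102.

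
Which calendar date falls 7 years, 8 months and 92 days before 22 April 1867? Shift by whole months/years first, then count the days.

May 22, 1859

Counting back 7 years, 8 months and 92 days from April 22, 1867: first the month/year part, then the days.
-7 years → 1860; month 4 − 8 = -4, which is month 8 of year 1859 → August 1859.
Day 22 is valid in August, giving August 22, 1859.
Now subtract 92 days from August 22, 1859.
Going back 22 days from August 22, 1859 reaches the end of the previous month; 92 − 22 = 70 left.
July 1859 has 31 days: 70 − 31 = 39 left.
June 1859 has 30 days: 39 − 30 = 9 left.
May 1859 has 31 days; 31 − 9 = 22 → May 22, 1859.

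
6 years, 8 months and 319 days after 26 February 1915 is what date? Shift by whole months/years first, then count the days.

Advancing 6 years, 8 months and 319 days from February 26, 1915: first the month/year part, then the days.
+6 years → 1921; month 2 + 8 = 10 → October 1921.
Day 26 is valid in October, giving October 26, 1921.
Now add 319 days from October 26, 1921.
October has 31 days, so 31 − 26 = 5 days remain after October 26, 1921; 319 − 5 = 314 left.
November 1921 has 30 days: 314 − 30 = 284 left.
December 1921 has 31 days: 284 − 31 = 253 left.
January 1922 has 31 days: 253 − 31 = 222 left.
February 1922 has 28 days (1922 is not a leap year): 222 − 28 = 194 left.
March 1922 has 31 days: 194 − 31 = 163 left.
April 1922 has 30 days: 163 − 30 = 133 left.
May 1922 has 31 days: 133 − 31 = 102 left.
June 1922 has 30 days: 102 − 30 = 72 left.
July 1922 has 31 days: 72 − 31 = 41 left.
August 1922 has 31 days: 41 − 31 = 10 left.
10 days into September 1922 → September 10, 1922.

September 10, 1922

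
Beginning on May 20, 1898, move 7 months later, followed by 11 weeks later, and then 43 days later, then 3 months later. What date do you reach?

Advancing 7 months from May 20, 1898:
month 5 + 7 = 12 → December 1898.
Day 20 is valid in December, giving December 20, 1898.
Counting forward 11 weeks (= 77 days) from December 20, 1898:
December has 31 days, so 31 − 20 = 11 days remain after December 20, 1898; 77 − 11 = 66 left.
January 1899 has 31 days: 66 − 31 = 35 left.
February 1899 has 28 days (1899 is not a leap year): 35 − 28 = 7 left.
7 days into March 1899 → March 7, 1899.
Advancing 43 days from March 7, 1899:
March has 31 days, so 31 − 7 = 24 days remain after March 7, 1899; 43 − 24 = 19 left.
19 days into April 1899 → April 19, 1899.
Advancing 3 months from April 19, 1899:
month 4 + 3 = 7 → July 1899.
Day 19 is valid in July, giving July 19, 1899.

July 19, 1899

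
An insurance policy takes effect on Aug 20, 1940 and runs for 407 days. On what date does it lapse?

Counting forward 407 days from August 20, 1940.
August has 31 days, so 31 − 20 = 11 days remain after August 20, 1940; 407 − 11 = 396 left.
September 1940 has 30 days: 396 − 30 = 366 left.
October 1940 has 31 days: 366 − 31 = 335 left.
November 1940 has 30 days: 335 − 30 = 305 left.
December 1940 has 31 days: 305 − 31 = 274 left.
January 1941 has 31 days: 274 − 31 = 243 left.
February 1941 has 28 days (1941 is not a leap year): 243 − 28 = 215 left.
March 1941 has 31 days: 215 − 31 = 184 left.
April 1941 has 30 days: 184 − 30 = 154 left.
May 1941 has 31 days: 154 − 31 = 123 left.
June 1941 has 30 days: 123 − 30 = 93 left.
July 1941 has 31 days: 93 − 31 = 62 left.
August 1941 has 31 days: 62 − 31 = 31 left.
September 1941 has 30 days: 31 − 30 = 1 left.
1 day into October 1941 → October 1, 1941.

October 1, 1941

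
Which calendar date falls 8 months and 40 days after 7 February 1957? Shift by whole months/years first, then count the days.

Adding 8 months and 40 days from February 7, 1957: first the month/year part, then the days.
month 2 + 8 = 10 → October 1957.
Day 7 is valid in October, giving October 7, 1957.
Now add 40 days from October 7, 1957.
October has 31 days, so 31 − 7 = 24 days remain after October 7, 1957; 40 − 24 = 16 left.
16 days into November 1957 → November 16, 1957.

November 16, 1957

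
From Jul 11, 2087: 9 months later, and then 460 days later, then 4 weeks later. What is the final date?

August 12, 2089

Adding 9 months from July 11, 2087:
month 7 + 9 = 16, which is month 4 of year 2088 → April 2088.
Day 11 is valid in April, giving April 11, 2088.
Advancing 460 days from April 11, 2088:
April has 30 days, so 30 − 11 = 19 days remain after April 11, 2088; 460 − 19 = 441 left.
May 2088 has 31 days: 441 − 31 = 410 left.
June 2088 has 30 days: 410 − 30 = 380 left.
July 2088 has 31 days: 380 − 31 = 349 left.
August 2088 has 31 days: 349 − 31 = 318 left.
September 2088 has 30 days: 318 − 30 = 288 left.
October 2088 has 31 days: 288 − 31 = 257 left.
November 2088 has 30 days: 257 − 30 = 227 left.
December 2088 has 31 days: 227 − 31 = 196 left.
January 2089 has 31 days: 196 − 31 = 165 left.
February 2089 has 28 days (2089 is not a leap year): 165 − 28 = 137 left.
March 2089 has 31 days: 137 − 31 = 106 left.
April 2089 has 30 days: 106 − 30 = 76 left.
May 2089 has 31 days: 76 − 31 = 45 left.
June 2089 has 30 days: 45 − 30 = 15 left.
15 days into July 2089 → July 15, 2089.
Adding 4 weeks (= 28 days) from July 15, 2089:
July has 31 days, so 31 − 15 = 16 days remain after July 15, 2089; 28 − 16 = 12 left.
12 days into August 2089 → August 12, 2089.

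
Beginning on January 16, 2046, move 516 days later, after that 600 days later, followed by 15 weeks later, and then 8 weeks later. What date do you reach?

Adding 516 days from January 16, 2046:
January has 31 days, so 31 − 16 = 15 days remain after January 16, 2046; 516 − 15 = 501 left.
February 2046 has 28 days (2046 is not a leap year): 501 − 28 = 473 left.
March 2046 has 31 days: 473 − 31 = 442 left.
April 2046 has 30 days: 442 − 30 = 412 left.
May 2046 has 31 days: 412 − 31 = 381 left.
June 2046 has 30 days: 381 − 30 = 351 left.
July 2046 has 31 days: 351 − 31 = 320 left.
August 2046 has 31 days: 320 − 31 = 289 left.
September 2046 has 30 days: 289 − 30 = 259 left.
October 2046 has 31 days: 259 − 31 = 228 left.
November 2046 has 30 days: 228 − 30 = 198 left.
December 2046 has 31 days: 198 − 31 = 167 left.
January 2047 has 31 days: 167 − 31 = 136 left.
February 2047 has 28 days (2047 is not a leap year): 136 − 28 = 108 left.
March 2047 has 31 days: 108 − 31 = 77 left.
April 2047 has 30 days: 77 − 30 = 47 left.
May 2047 has 31 days: 47 − 31 = 16 left.
16 days into June 2047 → June 16, 2047.
Counting forward 600 days from June 16, 2047:
June has 30 days, so 30 − 16 = 14 days remain after June 16, 2047; 600 − 14 = 586 left.
July 2047 has 31 days: 586 − 31 = 555 left.
August 2047 has 31 days: 555 − 31 = 524 left.
September 2047 has 30 days: 524 − 30 = 494 left.
October 2047 has 31 days: 494 − 31 = 463 left.
November 2047 has 30 days: 463 − 30 = 433 left.
December 2047 has 31 days: 433 − 31 = 402 left.
January 2048 has 31 days: 402 − 31 = 371 left.
February 2048 has 29 days (2048 is a leap year): 371 − 29 = 342 left.
March 2048 has 31 days: 342 − 31 = 311 left.
April 2048 has 30 days: 311 − 30 = 281 left.
May 2048 has 31 days: 281 − 31 = 250 left.
June 2048 has 30 days: 250 − 30 = 220 left.
July 2048 has 31 days: 220 − 31 = 189 left.
August 2048 has 31 days: 189 − 31 = 158 left.
September 2048 has 30 days: 158 − 30 = 128 left.
October 2048 has 31 days: 128 − 31 = 97 left.
November 2048 has 30 days: 97 − 30 = 67 left.
December 2048 has 31 days: 67 − 31 = 36 left.
January 2049 has 31 days: 36 − 31 = 5 left.
5 days into February 2049 → February 5, 2049.
Advancing 15 weeks (= 105 days) from February 5, 2049:
February has 28 days, so 28 − 5 = 23 days remain after February 5, 2049; 105 − 23 = 82 left.
March 2049 has 31 days: 82 − 31 = 51 left.
April 2049 has 30 days: 51 − 30 = 21 left.
21 days into May 2049 → May 21, 2049.
Adding 8 weeks (= 56 days) from May 21, 2049:
May has 31 days, so 31 − 21 = 10 days remain after May 21, 2049; 56 − 10 = 46 left.
June 2049 has 30 days: 46 − 30 = 16 left.
16 days into July 2049 → July 16, 2049.

July 16, 2049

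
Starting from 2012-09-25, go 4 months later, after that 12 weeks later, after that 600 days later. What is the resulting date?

Adding 4 months from September 25, 2012:
month 9 + 4 = 13, which is month 1 of year 2013 → January 2013.
Day 25 is valid in January, giving January 25, 2013.
Adding 12 weeks (= 84 days) from January 25, 2013:
January has 31 days, so 31 − 25 = 6 days remain after January 25, 2013; 84 − 6 = 78 left.
February 2013 has 28 days (2013 is not a leap year): 78 − 28 = 50 left.
March 2013 has 31 days: 50 − 31 = 19 left.
19 days into April 2013 → April 19, 2013.
Advancing 600 days from April 19, 2013:
April has 30 days, so 30 − 19 = 11 days remain after April 19, 2013; 600 − 11 = 589 left.
May 2013 has 31 days: 589 − 31 = 558 left.
June 2013 has 30 days: 558 − 30 = 528 left.
July 2013 has 31 days: 528 − 31 = 497 left.
August 2013 has 31 days: 497 − 31 = 466 left.
September 2013 has 30 days: 466 − 30 = 436 left.
October 2013 has 31 days: 436 − 31 = 405 left.
November 2013 has 30 days: 405 − 30 = 375 left.
December 2013 has 31 days: 375 − 31 = 344 left.
January 2014 has 31 days: 344 − 31 = 313 left.
February 2014 has 28 days (2014 is not a leap year): 313 − 28 = 285 left.
March 2014 has 31 days: 285 − 31 = 254 left.
April 2014 has 30 days: 254 − 30 = 224 left.
May 2014 has 31 days: 224 − 31 = 193 left.
June 2014 has 30 days: 193 − 30 = 163 left.
July 2014 has 31 days: 163 − 31 = 132 left.
August 2014 has 31 days: 132 − 31 = 101 left.
September 2014 has 30 days: 101 − 30 = 71 left.
October 2014 has 31 days: 71 − 31 = 40 left.
November 2014 has 30 days: 40 − 30 = 10 left.
10 days into December 2014 → December 10, 2014.

December 10, 2014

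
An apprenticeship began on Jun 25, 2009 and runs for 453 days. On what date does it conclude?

September 21, 2010

Counting forward 453 days from June 25, 2009.
June has 30 days, so 30 − 25 = 5 days remain after June 25, 2009; 453 − 5 = 448 left.
July 2009 has 31 days: 448 − 31 = 417 left.
August 2009 has 31 days: 417 − 31 = 386 left.
September 2009 has 30 days: 386 − 30 = 356 left.
October 2009 has 31 days: 356 − 31 = 325 left.
November 2009 has 30 days: 325 − 30 = 295 left.
December 2009 has 31 days: 295 − 31 = 264 left.
January 2010 has 31 days: 264 − 31 = 233 left.
February 2010 has 28 days (2010 is not a leap year): 233 − 28 = 205 left.
March 2010 has 31 days: 205 − 31 = 174 left.
April 2010 has 30 days: 174 − 30 = 144 left.
May 2010 has 31 days: 144 − 31 = 113 left.
June 2010 has 30 days: 113 − 30 = 83 left.
July 2010 has 31 days: 83 − 31 = 52 left.
August 2010 has 31 days: 52 − 31 = 21 left.
21 days into September 2010 → September 21, 2010.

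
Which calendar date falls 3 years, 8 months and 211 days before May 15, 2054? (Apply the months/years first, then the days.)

Subtracting 3 years, 8 months and 211 days from May 15, 2054: first the month/year part, then the days.
-3 years → 2051; month 5 − 8 = -3, which is month 9 of year 2050 → September 2050.
Day 15 is valid in September, giving September 15, 2050.
Now subtract 211 days from September 15, 2050.
Going back 15 days from September 15, 2050 reaches the end of the previous month; 211 − 15 = 196 left.
August 2050 has 31 days: 196 − 31 = 165 left.
July 2050 has 31 days: 165 − 31 = 134 left.
June 2050 has 30 days: 134 − 30 = 104 left.
May 2050 has 31 days: 104 − 31 = 73 left.
April 2050 has 30 days: 73 − 30 = 43 left.
March 2050 has 31 days: 43 − 31 = 12 left.
February 2050 has 28 days; 28 − 12 = 16 → February 16, 2050.

February 16, 2050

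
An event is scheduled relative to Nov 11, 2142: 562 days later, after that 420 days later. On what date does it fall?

July 20, 2145

Advancing 562 days from November 11, 2142:
November has 30 days, so 30 − 11 = 19 days remain after November 11, 2142; 562 − 19 = 543 left.
December 2142 has 31 days: 543 − 31 = 512 left.
January 2143 has 31 days: 512 − 31 = 481 left.
February 2143 has 28 days (2143 is not a leap year): 481 − 28 = 453 left.
March 2143 has 31 days: 453 − 31 = 422 left.
April 2143 has 30 days: 422 − 30 = 392 left.
May 2143 has 31 days: 392 − 31 = 361 left.
June 2143 has 30 days: 361 − 30 = 331 left.
July 2143 has 31 days: 331 − 31 = 300 left.
August 2143 has 31 days: 300 − 31 = 269 left.
September 2143 has 30 days: 269 − 30 = 239 left.
October 2143 has 31 days: 239 − 31 = 208 left.
November 2143 has 30 days: 208 − 30 = 178 left.
December 2143 has 31 days: 178 − 31 = 147 left.
January 2144 has 31 days: 147 − 31 = 116 left.
February 2144 has 29 days (2144 is a leap year): 116 − 29 = 87 left.
March 2144 has 31 days: 87 − 31 = 56 left.
April 2144 has 30 days: 56 − 30 = 26 left.
26 days into May 2144 → May 26, 2144.
Advancing 420 days from May 26, 2144:
May has 31 days, so 31 − 26 = 5 days remain after May 26, 2144; 420 − 5 = 415 left.
June 2144 has 30 days: 415 − 30 = 385 left.
July 2144 has 31 days: 385 − 31 = 354 left.
August 2144 has 31 days: 354 − 31 = 323 left.
September 2144 has 30 days: 323 − 30 = 293 left.
October 2144 has 31 days: 293 − 31 = 262 left.
November 2144 has 30 days: 262 − 30 = 232 left.
December 2144 has 31 days: 232 − 31 = 201 left.
January 2145 has 31 days: 201 − 31 = 170 left.
February 2145 has 28 days (2145 is not a leap year): 170 − 28 = 142 left.
March 2145 has 31 days: 142 − 31 = 111 left.
April 2145 has 30 days: 111 − 30 = 81 left.
May 2145 has 31 days: 81 − 31 = 50 left.
June 2145 has 30 days: 50 − 30 = 20 left.
20 days into July 2145 → July 20, 2145.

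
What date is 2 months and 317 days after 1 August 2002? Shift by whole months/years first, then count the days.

Advancing 2 months and 317 days from August 1, 2002: first the month/year part, then the days.
month 8 + 2 = 10 → October 2002.
Day 1 is valid in October, giving October 1, 2002.
Now add 317 days from October 1, 2002.
October has 31 days, so 31 − 1 = 30 days remain after October 1, 2002; 317 − 30 = 287 left.
November 2002 has 30 days: 287 − 30 = 257 left.
December 2002 has 31 days: 257 − 31 = 226 left.
January 2003 has 31 days: 226 − 31 = 195 left.
February 2003 has 28 days (2003 is not a leap year): 195 − 28 = 167 left.
March 2003 has 31 days: 167 − 31 = 136 left.
April 2003 has 30 days: 136 − 30 = 106 left.
May 2003 has 31 days: 106 − 31 = 75 left.
June 2003 has 30 days: 75 − 30 = 45 left.
July 2003 has 31 days: 45 − 31 = 14 left.
14 days into August 2003 → August 14, 2003.

August 14, 2003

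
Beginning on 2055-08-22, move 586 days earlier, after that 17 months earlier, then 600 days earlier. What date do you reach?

December 22, 2050

Counting back 586 days from August 22, 2055:
Going back 22 days from August 22, 2055 reaches the end of the previous month; 586 − 22 = 564 left.
July 2055 has 31 days: 564 − 31 = 533 left.
June 2055 has 30 days: 533 − 30 = 503 left.
May 2055 has 31 days: 503 − 31 = 472 left.
April 2055 has 30 days: 472 − 30 = 442 left.
March 2055 has 31 days: 442 − 31 = 411 left.
February 2055 has 28 days (2055 is not a leap year): 411 − 28 = 383 left.
January 2055 has 31 days: 383 − 31 = 352 left.
December 2054 has 31 days: 352 − 31 = 321 left.
November 2054 has 30 days: 321 − 30 = 291 left.
October 2054 has 31 days: 291 − 31 = 260 left.
September 2054 has 30 days: 260 − 30 = 230 left.
August 2054 has 31 days: 230 − 31 = 199 left.
July 2054 has 31 days: 199 − 31 = 168 left.
June 2054 has 30 days: 168 − 30 = 138 left.
May 2054 has 31 days: 138 − 31 = 107 left.
April 2054 has 30 days: 107 − 30 = 77 left.
March 2054 has 31 days: 77 − 31 = 46 left.
February 2054 has 28 days (2054 is not a leap year): 46 − 28 = 18 left.
January 2054 has 31 days; 31 − 18 = 13 → January 13, 2054.
Counting back 17 months from January 13, 2054:
month 1 − 17 = -16, which is month 8 of year 2052 → August 2052.
Day 13 is valid in August, giving August 13, 2052.
Going back 600 days from August 13, 2052:
Going back 13 days from August 13, 2052 reaches the end of the previous month; 600 − 13 = 587 left.
July 2052 has 31 days: 587 − 31 = 556 left.
June 2052 has 30 days: 556 − 30 = 526 left.
May 2052 has 31 days: 526 − 31 = 495 left.
April 2052 has 30 days: 495 − 30 = 465 left.
March 2052 has 31 days: 465 − 31 = 434 left.
February 2052 has 29 days (2052 is a leap year): 434 − 29 = 405 left.
January 2052 has 31 days: 405 − 31 = 374 left.
December 2051 has 31 days: 374 − 31 = 343 left.
November 2051 has 30 days: 343 − 30 = 313 left.
October 2051 has 31 days: 313 − 31 = 282 left.
September 2051 has 30 days: 282 − 30 = 252 left.
August 2051 has 31 days: 252 − 31 = 221 left.
July 2051 has 31 days: 221 − 31 = 190 left.
June 2051 has 30 days: 190 − 30 = 160 left.
May 2051 has 31 days: 160 − 31 = 129 left.
April 2051 has 30 days: 129 − 30 = 99 left.
March 2051 has 31 days: 99 − 31 = 68 left.
February 2051 has 28 days (2051 is not a leap year): 68 − 28 = 40 left.
January 2051 has 31 days: 40 − 31 = 9 left.
December 2050 has 31 days; 31 − 9 = 22 → December 22, 2050.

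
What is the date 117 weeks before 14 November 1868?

August 18, 1866

Counting back 117 weeks = 819 days from November 14, 1868.
Going back 14 days from November 14, 1868 reaches the end of the previous month; 819 − 14 = 805 left.
October 1868 has 31 days: 805 − 31 = 774 left.
September 1868 has 30 days: 774 − 30 = 744 left.
August 1868 has 31 days: 744 − 31 = 713 left.
July 1868 has 31 days: 713 − 31 = 682 left.
June 1868 has 30 days: 682 − 30 = 652 left.
May 1868 has 31 days: 652 − 31 = 621 left.
April 1868 has 30 days: 621 − 30 = 591 left.
March 1868 has 31 days: 591 − 31 = 560 left.
February 1868 has 29 days (1868 is a leap year): 560 − 29 = 531 left.
January 1868 has 31 days: 531 − 31 = 500 left.
December 1867 has 31 days: 500 − 31 = 469 left.
November 1867 has 30 days: 469 − 30 = 439 left.
October 1867 has 31 days: 439 − 31 = 408 left.
September 1867 has 30 days: 408 − 30 = 378 left.
August 1867 has 31 days: 378 − 31 = 347 left.
July 1867 has 31 days: 347 − 31 = 316 left.
June 1867 has 30 days: 316 − 30 = 286 left.
May 1867 has 31 days: 286 − 31 = 255 left.
April 1867 has 30 days: 255 − 30 = 225 left.
March 1867 has 31 days: 225 − 31 = 194 left.
February 1867 has 28 days (1867 is not a leap year): 194 − 28 = 166 left.
January 1867 has 31 days: 166 − 31 = 135 left.
December 1866 has 31 days: 135 − 31 = 104 left.
November 1866 has 30 days: 104 − 30 = 74 left.
October 1866 has 31 days: 74 − 31 = 43 left.
September 1866 has 30 days: 43 − 30 = 13 left.
August 1866 has 31 days; 31 − 13 = 18 → August 18, 1866.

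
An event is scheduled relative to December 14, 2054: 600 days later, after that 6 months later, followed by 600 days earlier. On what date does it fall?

Advancing 600 days from December 14, 2054:
December has 31 days, so 31 − 14 = 17 days remain after December 14, 2054; 600 − 17 = 583 left.
January 2055 has 31 days: 583 − 31 = 552 left.
February 2055 has 28 days (2055 is not a leap year): 552 − 28 = 524 left.
March 2055 has 31 days: 524 − 31 = 493 left.
April 2055 has 30 days: 493 − 30 = 463 left.
May 2055 has 31 days: 463 − 31 = 432 left.
June 2055 has 30 days: 432 − 30 = 402 left.
July 2055 has 31 days: 402 − 31 = 371 left.
August 2055 has 31 days: 371 − 31 = 340 left.
September 2055 has 30 days: 340 − 30 = 310 left.
October 2055 has 31 days: 310 − 31 = 279 left.
November 2055 has 30 days: 279 − 30 = 249 left.
December 2055 has 31 days: 249 − 31 = 218 left.
January 2056 has 31 days: 218 − 31 = 187 left.
February 2056 has 29 days (2056 is a leap year): 187 − 29 = 158 left.
March 2056 has 31 days: 158 − 31 = 127 left.
April 2056 has 30 days: 127 − 30 = 97 left.
May 2056 has 31 days: 97 − 31 = 66 left.
June 2056 has 30 days: 66 − 30 = 36 left.
July 2056 has 31 days: 36 − 31 = 5 left.
5 days into August 2056 → August 5, 2056.
Counting forward 6 months from August 5, 2056:
month 8 + 6 = 14, which is month 2 of year 2057 → February 2057.
Day 5 is valid in February, giving February 5, 2057.
Counting back 600 days from February 5, 2057:
Going back 5 days from February 5, 2057 reaches the end of the previous month; 600 − 5 = 595 left.
January 2057 has 31 days: 595 − 31 = 564 left.
December 2056 has 31 days: 564 − 31 = 533 left.
November 2056 has 30 days: 533 − 30 = 503 left.
October 2056 has 31 days: 503 − 31 = 472 left.
September 2056 has 30 days: 472 − 30 = 442 left.
August 2056 has 31 days: 442 − 31 = 411 left.
July 2056 has 31 days: 411 − 31 = 380 left.
June 2056 has 30 days: 380 − 30 = 350 left.
May 2056 has 31 days: 350 − 31 = 319 left.
April 2056 has 30 days: 319 − 30 = 289 left.
March 2056 has 31 days: 289 − 31 = 258 left.
February 2056 has 29 days (2056 is a leap year): 258 − 29 = 229 left.
January 2056 has 31 days: 229 − 31 = 198 left.
December 2055 has 31 days: 198 − 31 = 167 left.
November 2055 has 30 days: 167 − 30 = 137 left.
October 2055 has 31 days: 137 − 31 = 106 left.
September 2055 has 30 days: 106 − 30 = 76 left.
August 2055 has 31 days: 76 − 31 = 45 left.
July 2055 has 31 days: 45 − 31 = 14 left.
June 2055 has 30 days; 30 − 14 = 16 → June 16, 2055.

June 16, 2055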